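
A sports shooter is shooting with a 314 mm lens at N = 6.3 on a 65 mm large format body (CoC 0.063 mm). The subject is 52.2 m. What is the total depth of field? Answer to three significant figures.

22.8 m

Hyperfocal distance H = f²/(N·c) + f = 314²/(6.3 × 0.063) + 314 = 98596/0.3969 + 314 ≈ 248729.2 mm ≈ 248.7 m.
Near limit Dn = s·(H − f)/(H + s − 2f) = 52200 × (248729.2 − 314) / (248729.2 + 52200 − 2 × 314) = 52200 × 248415.2 / 300301.2 ≈ 43181 mm.
Far limit Df = s·(H − f)/(H − s) = 52200 × (248729.2 − 314) / (248729.2 − 52200) = 52200 × 248415.2 / 196529.2 ≈ 65981 mm.
Depth of field = Df − Dn = 65981 − 43181 ≈ 22800 mm ≈ 22.8 m.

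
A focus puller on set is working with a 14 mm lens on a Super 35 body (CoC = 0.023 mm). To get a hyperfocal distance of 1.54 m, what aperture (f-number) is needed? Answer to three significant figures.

f/5.58

Rearrange H = f²/(N·c) + f for N: N = f² / ((H − f)·c).
N = 14² / ((1540 − 14) × 0.023) = 196 / 35.10 ≈ 5.58.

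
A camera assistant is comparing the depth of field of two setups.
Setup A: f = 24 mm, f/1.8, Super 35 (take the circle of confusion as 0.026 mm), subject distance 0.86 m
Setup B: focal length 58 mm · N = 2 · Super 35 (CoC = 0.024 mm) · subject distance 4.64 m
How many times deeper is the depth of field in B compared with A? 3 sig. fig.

5.19

Setup A: H = 24²/(1.8×0.026) + 24 ≈ 12331.7 mm; DoF = Df − Dn = 922.67 − 805.30 ≈ 117.37 mm.
Setup B: H = 58²/(2×0.024) + 58 ≈ 70141.3 mm; DoF = Df − Dn = 4964.58 − 4355.26 ≈ 609.32 mm.
Ratio = 609.32 / 117.37 ≈ 5.19.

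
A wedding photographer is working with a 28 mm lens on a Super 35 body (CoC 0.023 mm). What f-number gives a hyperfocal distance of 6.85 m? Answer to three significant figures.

f/5

Rearrange H = f²/(N·c) + f for N: N = f² / ((H − f)·c).
N = 28² / ((6850 − 28) × 0.023) = 784 / 156.9 ≈ 5.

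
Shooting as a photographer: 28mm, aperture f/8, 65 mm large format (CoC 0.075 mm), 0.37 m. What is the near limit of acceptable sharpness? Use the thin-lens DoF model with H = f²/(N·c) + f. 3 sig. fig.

Hyperfocal distance H = f²/(N·c) + f = 28²/(8 × 0.075) + 28 = 784/0.6 + 28 ≈ 1334.7 mm ≈ 1.335 m.
Near limit Dn = s·(H − f)/(H + s − 2f) = 370 × (1334.7 − 28) / (1334.7 + 370 − 2 × 28) = 370 × 1306.7 / 1648.7 ≈ 293.25 mm.

293 mm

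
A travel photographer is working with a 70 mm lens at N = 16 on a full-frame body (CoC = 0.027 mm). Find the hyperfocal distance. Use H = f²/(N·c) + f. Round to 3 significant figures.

11.4 m

Hyperfocal distance H = f²/(N·c) + f = 70²/(16 × 0.027) + 70 = 4900/0.432 + 70 ≈ 11412.6 mm ≈ 11.4 m.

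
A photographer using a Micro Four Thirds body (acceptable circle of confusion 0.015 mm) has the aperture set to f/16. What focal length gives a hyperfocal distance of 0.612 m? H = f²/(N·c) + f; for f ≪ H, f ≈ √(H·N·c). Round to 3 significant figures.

From H = f²/(N·c) + f, with f ≪ H: f ≈ √(H·N·c) = √(612 × 16 × 0.015) = √146.88 ≈ 12.12 mm.
Exact: f² + N·c·f − N·c·H = 0 ⇒ f = (−N·c + √((N·c)² + 4·N·c·H))/2 = (−0.24 + √587.58)/2 ≈ 12.000 mm ≈ 12.0 mm.

12.0 mm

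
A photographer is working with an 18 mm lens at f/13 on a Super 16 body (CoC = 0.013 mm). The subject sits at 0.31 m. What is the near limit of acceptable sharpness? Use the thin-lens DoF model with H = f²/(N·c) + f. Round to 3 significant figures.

Hyperfocal distance H = f²/(N·c) + f = 18²/(13 × 0.013) + 18 = 324/0.169 + 18 ≈ 1935.2 mm ≈ 1.935 m.
Near limit Dn = s·(H − f)/(H + s − 2f) = 310 × (1935.2 − 18) / (1935.2 + 310 − 2 × 18) = 310 × 1917.2 / 2209.2 ≈ 269.03 mm.

269 mm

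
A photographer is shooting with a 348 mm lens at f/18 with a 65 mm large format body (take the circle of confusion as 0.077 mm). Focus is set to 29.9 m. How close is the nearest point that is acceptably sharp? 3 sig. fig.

Hyperfocal distance H = f²/(N·c) + f = 348²/(18 × 0.077) + 348 = 121104/1.386 + 348 ≈ 87724.6 mm ≈ 87.72 m.
Near limit Dn = s·(H − f)/(H + s − 2f) = 29900 × (87724.6 − 348) / (87724.6 + 29900 − 2 × 348) = 29900 × 87376.6 / 116928.6 ≈ 22343 mm ≈ 22.3 m.

22.3 m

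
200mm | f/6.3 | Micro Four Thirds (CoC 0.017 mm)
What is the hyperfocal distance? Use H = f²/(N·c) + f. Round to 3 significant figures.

374 m

Hyperfocal distance H = f²/(N·c) + f = 200²/(6.3 × 0.017) + 200 = 40000/0.1071 + 200 ≈ 373682.7 mm ≈ 374 m.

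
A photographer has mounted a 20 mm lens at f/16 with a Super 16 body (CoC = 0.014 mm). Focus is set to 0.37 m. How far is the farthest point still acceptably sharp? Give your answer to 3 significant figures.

Hyperfocal distance H = f²/(N·c) + f = 20²/(16 × 0.014) + 20 = 400/0.224 + 20 ≈ 1805.7 mm ≈ 1.806 m.
Far limit Df = s·(H − f)/(H − s) = 370 × (1805.7 − 20) / (1805.7 − 370) = 370 × 1785.7 / 1435.7 ≈ 460.20 mm.

460 mm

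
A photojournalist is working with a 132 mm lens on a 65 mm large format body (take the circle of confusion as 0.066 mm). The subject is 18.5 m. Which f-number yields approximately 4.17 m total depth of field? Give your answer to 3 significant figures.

Write h = H − f = f²/(N·c). The thin-lens limits are Dn = s·h/(h + (s−f)) and Df = s·h/(h − (s−f)), so DoF = Df − Dn = 2·s·(s−f)·h / (h² − (s−f)²).
That is a quadratic in h: DoF·h² − 2·s·(s−f)·h − DoF·(s−f)² = 0 ⇒ h = (s−f)·(s + √(s² + DoF²)) / DoF = 18368 × (18500 + √(18500² + 4170²)) / 4170 = 18368 × (18500 + 18964.1) / 4170 ≈ 165022 mm.
Then N = f²/(c·h) = 132² / (0.066 × 165022) = 17424 / 10891 ≈ 1.60.

f/1.60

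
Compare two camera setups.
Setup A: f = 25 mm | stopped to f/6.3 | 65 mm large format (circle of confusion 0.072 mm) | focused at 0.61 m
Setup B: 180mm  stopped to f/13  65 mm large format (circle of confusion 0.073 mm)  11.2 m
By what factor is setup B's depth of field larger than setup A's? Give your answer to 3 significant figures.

12.8

Setup A: H = 25²/(6.3×0.072) + 25 ≈ 1402.9 mm; DoF = Df − Dn = 1060.08 − 428.20 ≈ 631.88 mm.
Setup B: H = 180²/(13×0.073) + 180 ≈ 34321.2 mm; DoF = Df − Dn = 16538.1 − 8467.0 ≈ 8071.1 mm.
Ratio = 8071.1 / 631.88 ≈ 12.8.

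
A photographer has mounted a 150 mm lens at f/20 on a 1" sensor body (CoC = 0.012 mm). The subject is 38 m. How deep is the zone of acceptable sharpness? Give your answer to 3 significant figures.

Hyperfocal distance H = f²/(N·c) + f = 150²/(20 × 0.012) + 150 = 22500/0.24 + 150 ≈ 93900.0 mm ≈ 93.90 m.
Near limit Dn = s·(H − f)/(H + s − 2f) = 38000 × (93900.0 − 150) / (93900.0 + 38000 − 2 × 150) = 38000 × 93750.0 / 131600.0 ≈ 27071 mm.
Far limit Df = s·(H − f)/(H − s) = 38000 × (93900.0 − 150) / (93900.0 − 38000) = 38000 × 93750.0 / 55900.0 ≈ 63730 mm.
Depth of field = Df − Dn = 63730 − 27071 ≈ 36659 mm ≈ 36.7 m.

36.7 m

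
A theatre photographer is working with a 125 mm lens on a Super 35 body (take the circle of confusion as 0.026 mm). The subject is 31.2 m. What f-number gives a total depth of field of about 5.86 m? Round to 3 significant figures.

f/1.80

Write h = H − f = f²/(N·c). The thin-lens limits are Dn = s·h/(h + (s−f)) and Df = s·h/(h − (s−f)), so DoF = Df − Dn = 2·s·(s−f)·h / (h² − (s−f)²).
That is a quadratic in h: DoF·h² − 2·s·(s−f)·h − DoF·(s−f)² = 0 ⇒ h = (s−f)·(s + √(s² + DoF²)) / DoF = 31075 × (31200 + √(31200² + 5860²)) / 5860 = 31075 × (31200 + 31745.5) / 5860 ≈ 333794 mm.
Then N = f²/(c·h) = 125² / (0.026 × 333794) = 15625 / 8678.6 ≈ 1.80.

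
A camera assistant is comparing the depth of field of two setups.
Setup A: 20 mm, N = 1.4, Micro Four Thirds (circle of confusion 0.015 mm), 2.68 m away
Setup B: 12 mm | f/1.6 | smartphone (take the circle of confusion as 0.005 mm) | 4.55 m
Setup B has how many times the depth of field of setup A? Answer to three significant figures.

Setup A: H = 20²/(1.4×0.015) + 20 ≈ 19067.6 mm; DoF = Df − Dn = 3115.01 − 2351.60 ≈ 763.41 mm.
Setup B: H = 12²/(1.6×0.005) + 12 ≈ 18012.0 mm; DoF = Df − Dn = 6083.8 − 3633.9 ≈ 2449.9 mm.
Ratio = 2449.9 / 763.41 ≈ 3.21.

3.21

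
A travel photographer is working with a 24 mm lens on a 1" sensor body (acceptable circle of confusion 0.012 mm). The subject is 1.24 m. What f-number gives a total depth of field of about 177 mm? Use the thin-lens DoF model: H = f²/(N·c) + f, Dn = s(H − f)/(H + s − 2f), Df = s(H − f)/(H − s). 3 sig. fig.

Write h = H − f = f²/(N·c). The thin-lens limits are Dn = s·h/(h + (s−f)) and Df = s·h/(h − (s−f)), so DoF = Df − Dn = 2·s·(s−f)·h / (h² − (s−f)²).
That is a quadratic in h: DoF·h² − 2·s·(s−f)·h − DoF·(s−f)² = 0 ⇒ h = (s−f)·(s + √(s² + DoF²)) / DoF = 1216 × (1240 + √(1240² + 177²)) / 177 = 1216 × (1240 + 1252.57) / 177 ≈ 17124 mm.
Then N = f²/(c·h) = 24² / (0.012 × 17124) = 576 / 205.49 ≈ 2.80.

f/2.80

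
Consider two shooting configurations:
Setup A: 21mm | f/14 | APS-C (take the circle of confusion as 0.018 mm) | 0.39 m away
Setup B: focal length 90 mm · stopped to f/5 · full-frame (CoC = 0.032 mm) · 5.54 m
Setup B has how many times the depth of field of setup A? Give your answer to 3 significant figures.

7.01

Setup A: H = 21²/(14×0.018) + 21 ≈ 1771.0 mm; DoF = Df − Dn = 494.21 − 322.09 ≈ 172.12 mm.
Setup B: H = 90²/(5×0.032) + 90 ≈ 50715.0 mm; DoF = Df − Dn = 6208.4 − 5001.6 ≈ 1206.8 mm.
Ratio = 1206.8 / 172.12 ≈ 7.01.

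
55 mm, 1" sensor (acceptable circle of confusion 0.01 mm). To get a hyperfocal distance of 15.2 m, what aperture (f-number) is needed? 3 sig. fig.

Rearrange H = f²/(N·c) + f for N: N = f² / ((H − f)·c).
N = 55² / ((15200 − 55) × 0.01) = 3025 / 151.5 ≈ 20.

f/20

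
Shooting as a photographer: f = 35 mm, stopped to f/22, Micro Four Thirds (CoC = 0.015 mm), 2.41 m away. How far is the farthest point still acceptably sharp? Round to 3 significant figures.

6.69 m

Hyperfocal distance H = f²/(N·c) + f = 35²/(22 × 0.015) + 35 = 1225/0.33 + 35 ≈ 3747.1 mm ≈ 3.747 m.
Far limit Df = s·(H − f)/(H − s) = 2410 × (3747.1 − 35) / (3747.1 − 2410) = 2410 × 3712.1 / 1337.1 ≈ 6690.7 mm ≈ 6.69 m.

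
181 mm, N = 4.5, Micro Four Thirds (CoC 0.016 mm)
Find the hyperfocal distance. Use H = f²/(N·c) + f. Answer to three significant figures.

Hyperfocal distance H = f²/(N·c) + f = 181²/(4.5 × 0.016) + 181 = 32761/0.072 + 181 ≈ 455194.9 mm ≈ 455 m.

455 m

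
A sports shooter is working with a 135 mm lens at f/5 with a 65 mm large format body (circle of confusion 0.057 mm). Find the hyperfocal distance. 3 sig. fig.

64.1 m

Hyperfocal distance H = f²/(N·c) + f = 135²/(5 × 0.057) + 135 = 18225/0.285 + 135 ≈ 64082.4 mm ≈ 64.1 m.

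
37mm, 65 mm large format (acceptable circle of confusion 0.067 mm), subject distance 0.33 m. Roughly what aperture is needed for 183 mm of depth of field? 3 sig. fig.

Write h = H − f = f²/(N·c). The thin-lens limits are Dn = s·h/(h + (s−f)) and Df = s·h/(h − (s−f)), so DoF = Df − Dn = 2·s·(s−f)·h / (h² − (s−f)²).
That is a quadratic in h: DoF·h² − 2·s·(s−f)·h − DoF·(s−f)² = 0 ⇒ h = (s−f)·(s + √(s² + DoF²)) / DoF = 293 × (330 + √(330² + 183²)) / 183 = 293 × (330 + 377.345) / 183 ≈ 1132.5 mm.
Then N = f²/(c·h) = 37² / (0.067 × 1132.5) = 1369 / 75.879 ≈ 18.

f/18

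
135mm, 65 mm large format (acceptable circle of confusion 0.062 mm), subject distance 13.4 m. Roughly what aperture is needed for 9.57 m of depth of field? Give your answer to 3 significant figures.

Write h = H − f = f²/(N·c). The thin-lens limits are Dn = s·h/(h + (s−f)) and Df = s·h/(h − (s−f)), so DoF = Df − Dn = 2·s·(s−f)·h / (h² − (s−f)²).
That is a quadratic in h: DoF·h² − 2·s·(s−f)·h − DoF·(s−f)² = 0 ⇒ h = (s−f)·(s + √(s² + DoF²)) / DoF = 13265 × (13400 + √(13400² + 9570²)) / 9570 = 13265 × (13400 + 16466.5) / 9570 ≈ 41398 mm.
Then N = f²/(c·h) = 135² / (0.062 × 41398) = 18225 / 2566.7 ≈ 7.10.

f/7.10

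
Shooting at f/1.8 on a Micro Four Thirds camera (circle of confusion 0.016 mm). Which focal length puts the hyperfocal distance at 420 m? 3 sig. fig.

From H = f²/(N·c) + f, with f ≪ H: f ≈ √(H·N·c) = √(420000 × 1.8 × 0.016) = √12096 ≈ 110.0 mm.
The +f correction barely moves this — solving exactly, f² + N·c·f − N·c·H = 0 ⇒ f = (−N·c + √((N·c)² + 4·N·c·H))/2 = (−0.0288 + √48384)/2 ≈ 109.97 mm, so f ≈ 110 mm.

110 mm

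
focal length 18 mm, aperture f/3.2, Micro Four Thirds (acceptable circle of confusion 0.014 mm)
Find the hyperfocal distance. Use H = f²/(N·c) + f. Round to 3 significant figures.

Hyperfocal distance H = f²/(N·c) + f = 18²/(3.2 × 0.014) + 18 = 324/0.0448 + 18 ≈ 7250.1 mm ≈ 7.25 m.

7.25 m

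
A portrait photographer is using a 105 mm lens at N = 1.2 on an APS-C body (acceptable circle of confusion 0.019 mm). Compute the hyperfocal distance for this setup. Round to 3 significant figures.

Hyperfocal distance H = f²/(N·c) + f = 105²/(1.2 × 0.019) + 105 = 11025/0.0228 + 105 ≈ 483657.6 mm ≈ 484 m.

484 m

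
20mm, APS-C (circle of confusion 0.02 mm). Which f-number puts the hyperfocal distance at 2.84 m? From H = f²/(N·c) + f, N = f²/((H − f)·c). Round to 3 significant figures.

Rearrange H = f²/(N·c) + f for N: N = f² / ((H − f)·c).
N = 20² / ((2840 − 20) × 0.02) = 400 / 56.40 ≈ 7.09.

f/7.09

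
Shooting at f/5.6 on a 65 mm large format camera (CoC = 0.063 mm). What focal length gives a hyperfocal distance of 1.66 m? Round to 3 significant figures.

24.0 mm

From H = f²/(N·c) + f, with f ≪ H: f ≈ √(H·N·c) = √(1660 × 5.6 × 0.063) = √585.65 ≈ 24.20 mm.
Exact: f² + N·c·f − N·c·H = 0 ⇒ f = (−N·c + √((N·c)² + 4·N·c·H))/2 = (−0.3528 + √2342.7)/2 ≈ 24.024 mm ≈ 24.0 mm.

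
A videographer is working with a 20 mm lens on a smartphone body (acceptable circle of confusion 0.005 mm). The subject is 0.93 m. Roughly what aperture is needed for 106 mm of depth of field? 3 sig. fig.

Write h = H − f = f²/(N·c). The thin-lens limits are Dn = s·h/(h + (s−f)) and Df = s·h/(h − (s−f)), so DoF = Df − Dn = 2·s·(s−f)·h / (h² − (s−f)²).
That is a quadratic in h: DoF·h² − 2·s·(s−f)·h − DoF·(s−f)² = 0 ⇒ h = (s−f)·(s + √(s² + DoF²)) / DoF = 910 × (930 + √(930² + 106²)) / 106 = 910 × (930 + 936.021) / 106 ≈ 16020 mm.
Then N = f²/(c·h) = 20² / (0.005 × 16020) = 400 / 80.098 ≈ 4.99.

f/4.99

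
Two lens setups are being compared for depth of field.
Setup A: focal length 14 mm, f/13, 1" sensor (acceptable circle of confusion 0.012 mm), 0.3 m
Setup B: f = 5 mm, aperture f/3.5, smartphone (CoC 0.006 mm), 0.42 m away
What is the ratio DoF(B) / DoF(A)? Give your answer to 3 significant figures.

2.31

Setup A: H = 14²/(13×0.012) + 14 ≈ 1270.4 mm; DoF = Df − Dn = 388.42 − 244.37 ≈ 144.05 mm.
Setup B: H = 5²/(3.5×0.006) + 5 ≈ 1195.5 mm; DoF = Df − Dn = 644.77 − 311.43 ≈ 333.34 mm.
Ratio = 333.34 / 144.05 ≈ 2.31.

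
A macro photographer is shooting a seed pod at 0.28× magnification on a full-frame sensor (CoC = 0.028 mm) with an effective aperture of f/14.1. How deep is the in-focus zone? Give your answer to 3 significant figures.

10.1 mm

At magnification m, DoF ≈ 2·N_eff·c/m² = 2 × 14.1 × 0.028 / 0.28² = 0.7896 / 0.0784 ≈ 10.1 mm.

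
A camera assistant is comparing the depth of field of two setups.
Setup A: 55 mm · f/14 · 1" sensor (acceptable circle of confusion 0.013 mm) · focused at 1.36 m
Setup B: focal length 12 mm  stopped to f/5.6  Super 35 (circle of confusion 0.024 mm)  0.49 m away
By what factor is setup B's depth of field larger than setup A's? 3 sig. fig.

Setup A: H = 55²/(14×0.013) + 55 ≈ 16675.9 mm; DoF = Df − Dn = 1475.88 − 1260.99 ≈ 214.89 mm.
Setup B: H = 12²/(5.6×0.024) + 12 ≈ 1083.4 mm; DoF = Df − Dn = 884.69 − 338.83 ≈ 545.86 mm.
Ratio = 545.86 / 214.89 ≈ 2.54.

2.54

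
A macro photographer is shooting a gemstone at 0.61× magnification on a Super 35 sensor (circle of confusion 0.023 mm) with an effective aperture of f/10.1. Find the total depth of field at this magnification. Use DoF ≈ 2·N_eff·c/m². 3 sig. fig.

1.25 mm

At magnification m, DoF ≈ 2·N_eff·c/m² = 2 × 10.1 × 0.023 / 0.61² = 0.4646 / 0.3721 ≈ 1.25 mm.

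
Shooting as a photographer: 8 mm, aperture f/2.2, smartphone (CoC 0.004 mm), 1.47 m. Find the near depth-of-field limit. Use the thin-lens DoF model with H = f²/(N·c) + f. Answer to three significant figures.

1.22 m

Hyperfocal distance H = f²/(N·c) + f = 8²/(2.2 × 0.004) + 8 = 64/0.0088 + 8 ≈ 7280.7 mm ≈ 7.281 m.
Near limit Dn = s·(H − f)/(H + s − 2f) = 1470 × (7280.7 − 8) / (7280.7 + 1470 − 2 × 8) = 1470 × 7272.7 / 8734.7 ≈ 1224.0 mm ≈ 1.22 m.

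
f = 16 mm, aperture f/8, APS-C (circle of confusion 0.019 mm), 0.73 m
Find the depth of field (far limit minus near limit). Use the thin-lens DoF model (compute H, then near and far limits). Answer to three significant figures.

Hyperfocal distance H = f²/(N·c) + f = 16²/(8 × 0.019) + 16 = 256/0.152 + 16 ≈ 1700.2 mm ≈ 1.700 m.
Near limit Dn = s·(H − f)/(H + s − 2f) = 730 × (1700.2 − 16) / (1700.2 + 730 − 2 × 16) = 730 × 1684.2 / 2398.2 ≈ 512.66 mm.
Far limit Df = s·(H − f)/(H − s) = 730 × (1700.2 − 16) / (1700.2 − 730) = 730 × 1684.2 / 970.2 ≈ 1267.22 mm.
Depth of field = Df − Dn = 1267.22 − 512.66 ≈ 754.56 mm ≈ 0.755 m.

0.755 m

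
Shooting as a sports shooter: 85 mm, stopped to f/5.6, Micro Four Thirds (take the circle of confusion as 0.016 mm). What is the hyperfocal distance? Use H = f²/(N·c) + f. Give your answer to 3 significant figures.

Hyperfocal distance H = f²/(N·c) + f = 85²/(5.6 × 0.016) + 85 = 7225/0.0896 + 85 ≈ 80721.2 mm ≈ 80.7 m.

80.7 m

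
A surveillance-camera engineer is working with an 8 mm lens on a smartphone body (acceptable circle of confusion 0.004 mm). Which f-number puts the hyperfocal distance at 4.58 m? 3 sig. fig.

Rearrange H = f²/(N·c) + f for N: N = f² / ((H − f)·c).
N = 8² / ((4580 − 8) × 0.004) = 64 / 18.29 ≈ 3.50.

f/3.50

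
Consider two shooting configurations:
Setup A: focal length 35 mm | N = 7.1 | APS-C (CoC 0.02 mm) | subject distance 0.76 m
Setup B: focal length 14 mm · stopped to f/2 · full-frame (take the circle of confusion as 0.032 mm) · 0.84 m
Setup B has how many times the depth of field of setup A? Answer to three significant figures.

Setup A: H = 35²/(7.1×0.02) + 35 ≈ 8661.8 mm; DoF = Df − Dn = 829.73 − 701.08 ≈ 128.65 mm.
Setup B: H = 14²/(2×0.032) + 14 ≈ 3076.5 mm; DoF = Df − Dn = 1150.23 − 661.57 ≈ 488.66 mm.
Ratio = 488.66 / 128.65 ≈ 3.80.

3.80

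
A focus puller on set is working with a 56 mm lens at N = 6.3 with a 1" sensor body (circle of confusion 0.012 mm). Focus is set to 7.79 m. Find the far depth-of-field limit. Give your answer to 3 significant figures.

9.58 m

Hyperfocal distance H = f²/(N·c) + f = 56²/(6.3 × 0.012) + 56 = 3136/0.0756 + 56 ≈ 41537.5 mm ≈ 41.54 m.
Far limit Df = s·(H − f)/(H − s) = 7790 × (41537.5 − 56) / (41537.5 − 7790) = 7790 × 41481.5 / 33747.5 ≈ 9575.3 mm ≈ 9.58 m.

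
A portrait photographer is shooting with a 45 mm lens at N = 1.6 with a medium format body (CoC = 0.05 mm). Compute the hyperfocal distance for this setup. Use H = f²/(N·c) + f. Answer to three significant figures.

25.4 m

Hyperfocal distance H = f²/(N·c) + f = 45²/(1.6 × 0.05) + 45 = 2025/0.08 + 45 ≈ 25357.5 mm ≈ 25.4 m.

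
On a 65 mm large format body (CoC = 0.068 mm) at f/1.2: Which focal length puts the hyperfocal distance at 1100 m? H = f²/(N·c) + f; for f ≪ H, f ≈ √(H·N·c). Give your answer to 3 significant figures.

From H = f²/(N·c) + f, with f ≪ H: f ≈ √(H·N·c) = √(1100000 × 1.2 × 0.068) = √89760 ≈ 299.6 mm.
The +f correction barely moves this — solving exactly, f² + N·c·f − N·c·H = 0 ⇒ f = (−N·c + √((N·c)² + 4·N·c·H))/2 = (−0.0816 + √359040)/2 ≈ 299.56 mm, so f ≈ 300 mm.

300 mm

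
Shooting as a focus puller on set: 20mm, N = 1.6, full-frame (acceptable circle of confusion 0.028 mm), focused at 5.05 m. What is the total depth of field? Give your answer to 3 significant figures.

Hyperfocal distance H = f²/(N·c) + f = 20²/(1.6 × 0.028) + 20 = 400/0.0448 + 20 ≈ 8948.6 mm ≈ 8.949 m.
Near limit Dn = s·(H − f)/(H + s − 2f) = 5050 × (8948.6 − 20) / (8948.6 + 5050 − 2 × 20) = 5050 × 8928.6 / 13958.6 ≈ 3230.2 mm.
Far limit Df = s·(H − f)/(H − s) = 5050 × (8948.6 − 20) / (8948.6 − 5050) = 5050 × 8928.6 / 3898.6 ≈ 11565.6 mm.
Depth of field = Df − Dn = 11565.6 − 3230.2 ≈ 8335.4 mm ≈ 8.34 m.

8.34 m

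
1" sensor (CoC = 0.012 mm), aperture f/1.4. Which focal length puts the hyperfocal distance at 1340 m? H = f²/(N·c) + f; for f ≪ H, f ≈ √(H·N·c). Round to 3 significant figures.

150 mm

From H = f²/(N·c) + f, with f ≪ H: f ≈ √(H·N·c) = √(1340000 × 1.4 × 0.012) = √22512 ≈ 150.0 mm.
The +f correction barely moves this — solving exactly, f² + N·c·f − N·c·H = 0 ⇒ f = (−N·c + √((N·c)² + 4·N·c·H))/2 = (−0.0168 + √90048)/2 ≈ 150.03 mm, so f ≈ 150 mm.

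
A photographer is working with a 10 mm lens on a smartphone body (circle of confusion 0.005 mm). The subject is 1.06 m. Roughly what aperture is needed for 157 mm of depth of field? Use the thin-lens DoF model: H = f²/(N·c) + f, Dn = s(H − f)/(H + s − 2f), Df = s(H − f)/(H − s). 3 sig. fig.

f/1.40

Write h = H − f = f²/(N·c). The thin-lens limits are Dn = s·h/(h + (s−f)) and Df = s·h/(h − (s−f)), so DoF = Df − Dn = 2·s·(s−f)·h / (h² − (s−f)²).
That is a quadratic in h: DoF·h² − 2·s·(s−f)·h − DoF·(s−f)² = 0 ⇒ h = (s−f)·(s + √(s² + DoF²)) / DoF = 1050 × (1060 + √(1060² + 157²)) / 157 = 1050 × (1060 + 1071.56) / 157 ≈ 14256 mm.
Then N = f²/(c·h) = 10² / (0.005 × 14256) = 100 / 71.278 ≈ 1.40.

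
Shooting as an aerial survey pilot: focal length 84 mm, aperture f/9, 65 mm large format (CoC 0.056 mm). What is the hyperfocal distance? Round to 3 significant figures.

Hyperfocal distance H = f²/(N·c) + f = 84²/(9 × 0.056) + 84 = 7056/0.504 + 84 ≈ 14084.0 mm ≈ 14.1 m.

14.1 m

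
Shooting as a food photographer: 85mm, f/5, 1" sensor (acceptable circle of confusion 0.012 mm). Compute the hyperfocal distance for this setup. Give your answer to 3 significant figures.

Hyperfocal distance H = f²/(N·c) + f = 85²/(5 × 0.012) + 85 = 7225/0.06 + 85 ≈ 120501.7 mm ≈ 121 m.

121 m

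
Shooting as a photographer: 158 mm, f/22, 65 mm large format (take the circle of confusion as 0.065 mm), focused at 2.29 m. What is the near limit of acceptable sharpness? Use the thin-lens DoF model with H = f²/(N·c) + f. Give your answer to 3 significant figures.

Hyperfocal distance H = f²/(N·c) + f = 158²/(22 × 0.065) + 158 = 24964/1.43 + 158 ≈ 17615.3 mm ≈ 17.62 m.
Near limit Dn = s·(H − f)/(H + s − 2f) = 2290 × (17615.3 − 158) / (17615.3 + 2290 − 2 × 158) = 2290 × 17457.3 / 19589.3 ≈ 2040.8 mm ≈ 2.04 m.

2.04 m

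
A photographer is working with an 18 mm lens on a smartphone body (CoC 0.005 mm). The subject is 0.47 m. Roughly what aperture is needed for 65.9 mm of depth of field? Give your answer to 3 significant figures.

Write h = H − f = f²/(N·c). The thin-lens limits are Dn = s·h/(h + (s−f)) and Df = s·h/(h − (s−f)), so DoF = Df − Dn = 2·s·(s−f)·h / (h² − (s−f)²).
That is a quadratic in h: DoF·h² − 2·s·(s−f)·h − DoF·(s−f)² = 0 ⇒ h = (s−f)·(s + √(s² + DoF²)) / DoF = 452 × (470 + √(470² + 65.9²)) / 65.9 = 452 × (470 + 474.598) / 65.9 ≈ 6478.9 mm.
Then N = f²/(c·h) = 18² / (0.005 × 6478.9) = 324 / 32.394 ≈ 10.

f/10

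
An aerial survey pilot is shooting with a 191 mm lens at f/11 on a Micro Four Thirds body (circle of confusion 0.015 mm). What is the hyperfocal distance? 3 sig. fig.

Hyperfocal distance H = f²/(N·c) + f = 191²/(11 × 0.015) + 191 = 36481/0.165 + 191 ≈ 221288.0 mm ≈ 221 m.

221 m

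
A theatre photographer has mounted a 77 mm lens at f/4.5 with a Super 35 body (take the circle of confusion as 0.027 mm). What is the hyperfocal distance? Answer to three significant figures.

48.9 m

Hyperfocal distance H = f²/(N·c) + f = 77²/(4.5 × 0.027) + 77 = 5929/0.1215 + 77 ≈ 48875.4 mm ≈ 48.9 m.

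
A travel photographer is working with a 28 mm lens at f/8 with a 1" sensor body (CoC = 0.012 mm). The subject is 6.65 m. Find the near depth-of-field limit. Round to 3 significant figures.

Hyperfocal distance H = f²/(N·c) + f = 28²/(8 × 0.012) + 28 = 784/0.096 + 28 ≈ 8194.7 mm ≈ 8.195 m.
Near limit Dn = s·(H − f)/(H + s − 2f) = 6650 × (8194.7 − 28) / (8194.7 + 6650 − 2 × 28) = 6650 × 8166.7 / 14788.7 ≈ 3672.3 mm ≈ 3.67 m.

3.67 m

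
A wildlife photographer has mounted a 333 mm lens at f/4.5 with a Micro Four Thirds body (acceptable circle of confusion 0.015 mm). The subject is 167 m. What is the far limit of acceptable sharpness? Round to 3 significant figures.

186 m

Hyperfocal distance H = f²/(N·c) + f = 333²/(4.5 × 0.015) + 333 = 110889/0.0675 + 333 ≈ 1643133.0 mm ≈ 1643 m.
Far limit Df = s·(H − f)/(H − s) = 167000 × (1643133.0 − 333) / (1643133.0 − 167000) = 167000 × 1642800.0 / 1476133.0 ≈ 185856 mm ≈ 186 m.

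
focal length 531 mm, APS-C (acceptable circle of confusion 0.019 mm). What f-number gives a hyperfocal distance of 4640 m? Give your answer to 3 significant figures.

Rearrange H = f²/(N·c) + f for N: N = f² / ((H − f)·c).
N = 531² / ((4640000 − 531) × 0.019) = 281961 / 88150 ≈ 3.20.

f/3.20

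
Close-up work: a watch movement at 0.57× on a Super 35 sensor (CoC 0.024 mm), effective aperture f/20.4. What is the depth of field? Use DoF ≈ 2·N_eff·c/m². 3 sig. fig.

At magnification m, DoF ≈ 2·N_eff·c/m² = 2 × 20.4 × 0.024 / 0.57² = 0.9792 / 0.3249 ≈ 3.01 mm.

3.01 mm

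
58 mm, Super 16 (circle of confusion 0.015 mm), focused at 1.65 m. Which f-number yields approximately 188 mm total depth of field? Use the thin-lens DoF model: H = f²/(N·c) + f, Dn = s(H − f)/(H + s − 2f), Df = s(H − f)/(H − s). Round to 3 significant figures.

Write h = H − f = f²/(N·c). The thin-lens limits are Dn = s·h/(h + (s−f)) and Df = s·h/(h − (s−f)), so DoF = Df − Dn = 2·s·(s−f)·h / (h² − (s−f)²).
That is a quadratic in h: DoF·h² − 2·s·(s−f)·h − DoF·(s−f)² = 0 ⇒ h = (s−f)·(s + √(s² + DoF²)) / DoF = 1592 × (1650 + √(1650² + 188²)) / 188 = 1592 × (1650 + 1660.68) / 188 ≈ 28035 mm.
Then N = f²/(c·h) = 58² / (0.015 × 28035) = 3364 / 420.53 ≈ 8.

f/8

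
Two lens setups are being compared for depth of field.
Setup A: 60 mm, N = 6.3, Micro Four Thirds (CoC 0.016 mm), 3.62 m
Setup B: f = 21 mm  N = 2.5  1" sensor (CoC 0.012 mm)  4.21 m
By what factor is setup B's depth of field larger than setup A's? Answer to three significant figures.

Setup A: H = 60²/(6.3×0.016) + 60 ≈ 35774.3 mm; DoF = Df − Dn = 4020.79 − 3291.87 ≈ 728.92 mm.
Setup B: H = 21²/(2.5×0.012) + 21 ≈ 14721.0 mm; DoF = Df − Dn = 5887.8 − 3276.4 ≈ 2611.4 mm.
Ratio = 2611.4 / 728.92 ≈ 3.58.

3.58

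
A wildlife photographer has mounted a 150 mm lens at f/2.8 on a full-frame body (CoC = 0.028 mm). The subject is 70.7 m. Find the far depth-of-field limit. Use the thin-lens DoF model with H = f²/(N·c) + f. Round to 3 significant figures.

93.7 m

Hyperfocal distance H = f²/(N·c) + f = 150²/(2.8 × 0.028) + 150 = 22500/0.0784 + 150 ≈ 287139.8 mm ≈ 287.1 m.
Far limit Df = s·(H − f)/(H − s) = 70700 × (287139.8 − 150) / (287139.8 − 70700) = 70700 × 286989.8 / 216439.8 ≈ 93745 mm ≈ 93.7 m.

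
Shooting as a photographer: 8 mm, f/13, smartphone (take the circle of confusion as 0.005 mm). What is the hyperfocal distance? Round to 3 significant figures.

Hyperfocal distance H = f²/(N·c) + f = 8²/(13 × 0.005) + 8 = 64/0.065 + 8 ≈ 992.6 mm ≈ 0.993 m.

0.993 m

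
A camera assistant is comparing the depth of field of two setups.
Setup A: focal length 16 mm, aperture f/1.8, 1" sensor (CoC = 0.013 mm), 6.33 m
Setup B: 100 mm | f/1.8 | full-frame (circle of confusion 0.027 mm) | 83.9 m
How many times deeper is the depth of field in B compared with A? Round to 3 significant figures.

7.48

Setup A: H = 16²/(1.8×0.013) + 16 ≈ 10956.2 mm; DoF = Df − Dn = 14969 − 4014 ≈ 10955 mm.
Setup B: H = 100²/(1.8×0.027) + 100 ≈ 205861.3 mm; DoF = Df − Dn = 141548 − 59619 ≈ 81929 mm.
Ratio = 81929 / 10955 ≈ 7.48.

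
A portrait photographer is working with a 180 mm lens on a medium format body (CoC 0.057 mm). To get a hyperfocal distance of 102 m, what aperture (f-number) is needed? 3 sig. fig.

Rearrange H = f²/(N·c) + f for N: N = f² / ((H − f)·c).
N = 180² / ((102000 − 180) × 0.057) = 32400 / 5804 ≈ 5.58.

f/5.58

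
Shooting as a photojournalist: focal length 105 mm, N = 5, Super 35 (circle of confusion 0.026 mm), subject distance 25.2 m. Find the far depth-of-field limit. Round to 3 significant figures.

Hyperfocal distance H = f²/(N·c) + f = 105²/(5 × 0.026) + 105 = 11025/0.13 + 105 ≈ 84912.7 mm ≈ 84.91 m.
Far limit Df = s·(H − f)/(H − s) = 25200 × (84912.7 − 105) / (84912.7 − 25200) = 25200 × 84807.7 / 59712.7 ≈ 35791 mm ≈ 35.8 m.

35.8 m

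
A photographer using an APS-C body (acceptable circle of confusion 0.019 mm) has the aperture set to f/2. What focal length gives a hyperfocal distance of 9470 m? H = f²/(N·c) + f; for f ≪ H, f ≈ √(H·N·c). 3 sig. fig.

From H = f²/(N·c) + f, with f ≪ H: f ≈ √(H·N·c) = √(9470000 × 2 × 0.019) = √359860 ≈ 599.9 mm.
The +f correction barely moves this — solving exactly, f² + N·c·f − N·c·H = 0 ⇒ f = (−N·c + √((N·c)² + 4·N·c·H))/2 = (−0.038 + √1439440)/2 ≈ 599.86 mm, so f ≈ 600 mm.

600 mm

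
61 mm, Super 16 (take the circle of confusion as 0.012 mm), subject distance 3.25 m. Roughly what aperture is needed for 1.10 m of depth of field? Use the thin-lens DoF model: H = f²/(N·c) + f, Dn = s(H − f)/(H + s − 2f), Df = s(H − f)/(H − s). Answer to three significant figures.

f/16

Write h = H − f = f²/(N·c). The thin-lens limits are Dn = s·h/(h + (s−f)) and Df = s·h/(h − (s−f)), so DoF = Df − Dn = 2·s·(s−f)·h / (h² − (s−f)²).
That is a quadratic in h: DoF·h² − 2·s·(s−f)·h − DoF·(s−f)² = 0 ⇒ h = (s−f)·(s + √(s² + DoF²)) / DoF = 3189 × (3250 + √(3250² + 1100²)) / 1100 = 3189 × (3250 + 3431.11) / 1100 ≈ 19369 mm.
Then N = f²/(c·h) = 61² / (0.012 × 19369) = 3721 / 232.43 ≈ 16.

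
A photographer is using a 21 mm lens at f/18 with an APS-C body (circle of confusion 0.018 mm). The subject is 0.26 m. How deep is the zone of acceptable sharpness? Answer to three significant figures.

Hyperfocal distance H = f²/(N·c) + f = 21²/(18 × 0.018) + 21 = 441/0.324 + 21 ≈ 1382.1 mm ≈ 1.382 m.
Near limit Dn = s·(H − f)/(H + s − 2f) = 260 × (1382.1 − 21) / (1382.1 + 260 − 2 × 21) = 260 × 1361.1 / 1600.1 ≈ 221.165 mm.
Far limit Df = s·(H − f)/(H − s) = 260 × (1382.1 − 21) / (1382.1 − 260) = 260 × 1361.1 / 1122.1 ≈ 315.378 mm.
Depth of field = Df − Dn = 315.378 − 221.165 ≈ 94.213 mm.

94.2 mm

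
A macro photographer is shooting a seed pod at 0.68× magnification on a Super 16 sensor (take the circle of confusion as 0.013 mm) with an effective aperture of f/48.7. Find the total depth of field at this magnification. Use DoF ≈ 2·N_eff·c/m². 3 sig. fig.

At magnification m, DoF ≈ 2·N_eff·c/m² = 2 × 48.7 × 0.013 / 0.68² = 1.266 / 0.4624 ≈ 2.74 mm.

2.74 mm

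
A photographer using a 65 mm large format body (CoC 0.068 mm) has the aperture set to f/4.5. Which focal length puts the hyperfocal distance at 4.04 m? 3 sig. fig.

From H = f²/(N·c) + f, with f ≪ H: f ≈ √(H·N·c) = √(4040 × 4.5 × 0.068) = √1236.2 ≈ 35.16 mm.
Exact: f² + N·c·f − N·c·H = 0 ⇒ f = (−N·c + √((N·c)² + 4·N·c·H))/2 = (−0.306 + √4945.1)/2 ≈ 35.008 mm ≈ 35.0 mm.

35.0 mm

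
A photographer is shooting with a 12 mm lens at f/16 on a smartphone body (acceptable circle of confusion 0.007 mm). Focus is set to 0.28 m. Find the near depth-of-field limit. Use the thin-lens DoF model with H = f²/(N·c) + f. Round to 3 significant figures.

Hyperfocal distance H = f²/(N·c) + f = 12²/(16 × 0.007) + 12 = 144/0.112 + 12 ≈ 1297.7 mm ≈ 1.298 m.
Near limit Dn = s·(H − f)/(H + s − 2f) = 280 × (1297.7 − 12) / (1297.7 + 280 − 2 × 12) = 280 × 1285.7 / 1553.7 ≈ 231.70 mm.

232 mm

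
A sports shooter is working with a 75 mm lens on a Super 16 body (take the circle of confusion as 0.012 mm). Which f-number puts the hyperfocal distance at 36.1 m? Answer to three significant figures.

f/13

Rearrange H = f²/(N·c) + f for N: N = f² / ((H − f)·c).
N = 75² / ((36100 − 75) × 0.012) = 5625 / 432.3 ≈ 13.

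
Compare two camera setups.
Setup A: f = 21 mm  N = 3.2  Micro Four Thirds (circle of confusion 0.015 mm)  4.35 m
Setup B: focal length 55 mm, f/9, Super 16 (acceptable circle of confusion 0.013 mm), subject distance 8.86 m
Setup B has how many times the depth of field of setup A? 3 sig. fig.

1.30

Setup A: H = 21²/(3.2×0.015) + 21 ≈ 9208.5 mm; DoF = Df − Dn = 8225.9 − 2956.8 ≈ 5269.1 mm.
Setup B: H = 55²/(9×0.013) + 55 ≈ 25909.7 mm; DoF = Df − Dn = 13435.6 − 6609.2 ≈ 6826.4 mm.
Ratio = 6826.4 / 5269.1 ≈ 1.30.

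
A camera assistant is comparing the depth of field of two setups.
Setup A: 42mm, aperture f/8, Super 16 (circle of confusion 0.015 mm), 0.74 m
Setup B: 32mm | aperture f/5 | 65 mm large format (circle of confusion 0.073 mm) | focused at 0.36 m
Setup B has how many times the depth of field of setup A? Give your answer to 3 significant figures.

1.21

Setup A: H = 42²/(8×0.015) + 42 ≈ 14742.0 mm; DoF = Df − Dn = 776.889 − 706.455 ≈ 70.434 mm.
Setup B: H = 32²/(5×0.073) + 32 ≈ 2837.5 mm; DoF = Df − Dn = 407.661 − 322.317 ≈ 85.344 mm.
Ratio = 85.344 / 70.434 ≈ 1.21.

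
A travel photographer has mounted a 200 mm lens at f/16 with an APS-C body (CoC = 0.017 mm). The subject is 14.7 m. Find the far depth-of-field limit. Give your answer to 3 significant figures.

Hyperfocal distance H = f²/(N·c) + f = 200²/(16 × 0.017) + 200 = 40000/0.272 + 200 ≈ 147258.8 mm ≈ 147.3 m.
Far limit Df = s·(H − f)/(H − s) = 14700 × (147258.8 − 200) / (147258.8 − 14700) = 14700 × 147058.8 / 132558.8 ≈ 16308 mm ≈ 16.3 m.

16.3 m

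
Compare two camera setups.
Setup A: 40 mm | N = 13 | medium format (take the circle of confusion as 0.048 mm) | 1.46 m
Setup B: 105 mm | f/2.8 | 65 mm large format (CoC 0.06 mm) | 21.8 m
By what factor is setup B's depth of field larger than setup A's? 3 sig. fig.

6.94

Setup A: H = 40²/(13×0.048) + 40 ≈ 2604.1 mm; DoF = Df − Dn = 3272.1 − 939.6 ≈ 2332.5 mm.
Setup B: H = 105²/(2.8×0.06) + 105 ≈ 65730.0 mm; DoF = Df − Dn = 32566 − 16384 ≈ 16182 mm.
Ratio = 16182 / 2332.5 ≈ 6.94.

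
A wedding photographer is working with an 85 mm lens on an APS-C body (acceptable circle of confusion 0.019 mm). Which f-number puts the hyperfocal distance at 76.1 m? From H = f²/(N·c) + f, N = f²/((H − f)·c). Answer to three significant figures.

Rearrange H = f²/(N·c) + f for N: N = f² / ((H − f)·c).
N = 85² / ((76100 − 85) × 0.019) = 7225 / 1444 ≈ 5.

f/5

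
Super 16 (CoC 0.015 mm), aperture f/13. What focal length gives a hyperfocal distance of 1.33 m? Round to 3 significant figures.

16.0 mm

From H = f²/(N·c) + f, with f ≪ H: f ≈ √(H·N·c) = √(1330 × 13 × 0.015) = √259.35 ≈ 16.10 mm.
Exact: f² + N·c·f − N·c·H = 0 ⇒ f = (−N·c + √((N·c)² + 4·N·c·H))/2 = (−0.195 + √1037.4)/2 ≈ 16.007 mm ≈ 16.0 mm.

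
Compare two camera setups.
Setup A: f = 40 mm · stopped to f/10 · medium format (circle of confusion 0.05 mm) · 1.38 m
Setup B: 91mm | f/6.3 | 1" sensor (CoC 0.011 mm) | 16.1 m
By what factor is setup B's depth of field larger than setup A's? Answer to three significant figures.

3.13

Setup A: H = 40²/(10×0.05) + 40 ≈ 3240.0 mm; DoF = Df − Dn = 2374.2 − 972.7 ≈ 1401.5 mm.
Setup B: H = 91²/(6.3×0.011) + 91 ≈ 119585.9 mm; DoF = Df − Dn = 18590.6 − 14197.9 ≈ 4392.7 mm.
Ratio = 4392.7 / 1401.5 ≈ 3.13.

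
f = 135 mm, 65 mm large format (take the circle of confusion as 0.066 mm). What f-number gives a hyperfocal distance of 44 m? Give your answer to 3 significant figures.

f/6.30

Rearrange H = f²/(N·c) + f for N: N = f² / ((H − f)·c).
N = 135² / ((44000 − 135) × 0.066) = 18225 / 2895 ≈ 6.30.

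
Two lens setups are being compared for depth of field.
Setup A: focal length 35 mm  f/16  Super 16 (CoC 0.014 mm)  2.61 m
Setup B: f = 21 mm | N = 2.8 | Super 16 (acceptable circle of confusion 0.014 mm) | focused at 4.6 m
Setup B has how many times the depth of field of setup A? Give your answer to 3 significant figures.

Setup A: H = 35²/(16×0.014) + 35 ≈ 5503.8 mm; DoF = Df − Dn = 4932.5 − 1774.5 ≈ 3158.0 mm.
Setup B: H = 21²/(2.8×0.014) + 21 ≈ 11271.0 mm; DoF = Df − Dn = 7757.5 − 3269.3 ≈ 4488.2 mm.
Ratio = 4488.2 / 3158.0 ≈ 1.42.

1.42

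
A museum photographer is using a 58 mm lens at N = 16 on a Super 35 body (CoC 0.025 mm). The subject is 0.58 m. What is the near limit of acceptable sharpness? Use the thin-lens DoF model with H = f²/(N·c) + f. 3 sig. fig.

Hyperfocal distance H = f²/(N·c) + f = 58²/(16 × 0.025) + 58 = 3364/0.4 + 58 ≈ 8468.0 mm ≈ 8.468 m.
Near limit Dn = s·(H − f)/(H + s − 2f) = 580 × (8468.0 − 58) / (8468.0 + 580 − 2 × 58) = 580 × 8410.0 / 8932.0 ≈ 546.10 mm ≈ 0.546 m.

0.546 m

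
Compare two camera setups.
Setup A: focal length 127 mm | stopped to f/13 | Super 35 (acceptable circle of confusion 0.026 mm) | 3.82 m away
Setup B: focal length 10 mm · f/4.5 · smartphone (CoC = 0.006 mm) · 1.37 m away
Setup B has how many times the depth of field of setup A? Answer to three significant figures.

1.96

Setup A: H = 127²/(13×0.026) + 127 ≈ 47845.9 mm; DoF = Df − Dn = 4140.43 − 3545.60 ≈ 594.83 mm.
Setup B: H = 10²/(4.5×0.006) + 10 ≈ 3713.7 mm; DoF = Df − Dn = 2165.0 − 1002.0 ≈ 1163.0 mm.
Ratio = 1163.0 / 594.83 ≈ 1.96.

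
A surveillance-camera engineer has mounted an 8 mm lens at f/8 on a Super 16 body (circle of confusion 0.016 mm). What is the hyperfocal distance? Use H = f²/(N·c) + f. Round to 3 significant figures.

0.508 m

Hyperfocal distance H = f²/(N·c) + f = 8²/(8 × 0.016) + 8 = 64/0.128 + 8 ≈ 508.0 mm ≈ 0.508 m.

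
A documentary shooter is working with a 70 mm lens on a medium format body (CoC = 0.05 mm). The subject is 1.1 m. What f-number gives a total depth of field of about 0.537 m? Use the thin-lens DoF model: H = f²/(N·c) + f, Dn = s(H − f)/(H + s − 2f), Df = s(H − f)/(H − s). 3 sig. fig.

Write h = H − f = f²/(N·c). The thin-lens limits are Dn = s·h/(h + (s−f)) and Df = s·h/(h − (s−f)), so DoF = Df − Dn = 2·s·(s−f)·h / (h² − (s−f)²).
That is a quadratic in h: DoF·h² − 2·s·(s−f)·h − DoF·(s−f)² = 0 ⇒ h = (s−f)·(s + √(s² + DoF²)) / DoF = 1030 × (1100 + √(1100² + 537²)) / 537 = 1030 × (1100 + 1224.08) / 537 ≈ 4457.7 mm.
Then N = f²/(c·h) = 70² / (0.05 × 4457.7) = 4900 / 222.89 ≈ 22.

f/22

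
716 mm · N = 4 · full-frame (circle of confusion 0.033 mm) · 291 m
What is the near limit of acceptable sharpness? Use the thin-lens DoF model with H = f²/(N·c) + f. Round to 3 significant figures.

271 m

Hyperfocal distance H = f²/(N·c) + f = 716²/(4 × 0.033) + 716 = 512656/0.132 + 716 ≈ 3884473.6 mm ≈ 3884 m.
Near limit Dn = s·(H − f)/(H + s − 2f) = 291000 × (3884473.6 − 716) / (3884473.6 + 291000 − 2 × 716) = 291000 × 3883757.6 / 4174041.6 ≈ 270762 mm ≈ 271 m.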